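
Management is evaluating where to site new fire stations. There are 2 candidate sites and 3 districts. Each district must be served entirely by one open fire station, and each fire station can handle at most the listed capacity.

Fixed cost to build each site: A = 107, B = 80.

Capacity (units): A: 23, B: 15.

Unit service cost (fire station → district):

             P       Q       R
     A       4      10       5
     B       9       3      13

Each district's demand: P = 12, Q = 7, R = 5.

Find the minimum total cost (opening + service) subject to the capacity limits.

Minimum total cost: 281

Open {A, B}: P→A 4·12=48, Q→B 3·7=21, R→A 5·5=25.
Loads: A carries 17/23, B carries 7/15. Service 94; fixed 187; total 281.
Next best feasible plan costs 321.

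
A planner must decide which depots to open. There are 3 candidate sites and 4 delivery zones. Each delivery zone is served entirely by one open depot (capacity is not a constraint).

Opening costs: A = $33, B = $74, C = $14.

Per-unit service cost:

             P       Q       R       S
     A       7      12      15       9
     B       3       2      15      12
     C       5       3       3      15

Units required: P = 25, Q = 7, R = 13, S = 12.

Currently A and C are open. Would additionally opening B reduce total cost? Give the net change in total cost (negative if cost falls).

Current service cost with {A, C}: 293.
Adding B: each delivery zone re-picks its cheapest; new service cost 236, saving 57.
Extra fixed cost: 74. Net change = 74 − 57 = 17.
(Totals: 340 → 357.)

No — net change +17 (cost rises by 17).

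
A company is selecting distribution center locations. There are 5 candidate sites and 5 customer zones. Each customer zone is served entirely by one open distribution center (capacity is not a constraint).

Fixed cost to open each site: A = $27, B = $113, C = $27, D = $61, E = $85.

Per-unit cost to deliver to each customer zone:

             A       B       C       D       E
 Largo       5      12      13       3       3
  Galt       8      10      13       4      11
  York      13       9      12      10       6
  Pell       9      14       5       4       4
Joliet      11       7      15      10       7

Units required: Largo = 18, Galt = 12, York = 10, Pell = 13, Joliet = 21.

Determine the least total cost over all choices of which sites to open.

Minimum total cost: 507

For any fixed open set, each customer zone goes to its cheapest open site; total = fixed + service.
{D, E}: Largo→D 3·18=54, Galt→D 4·12=48, York→E 6·10=60, Pell→D 4·13=52, Joliet→E 7·21=147. Service 361; fixed 146; total 507.
{A, E}: service 409 + fixed 112 = 521
{D}: Largo→D 3·18=54, Galt→D 4·12=48, York→D 10·10=100, Pell→D 4·13=52, Joliet→D 10·21=210. Service 464; fixed 61; total 525.
{A, B, C, D, E}: Largo→D 3·18=54, Galt→D 4·12=48, York→E 6·10=60, Pell→D 4·13=52, Joliet→B 7·21=147. Service 361; fixed 313; total 674.
No other subset beats 507.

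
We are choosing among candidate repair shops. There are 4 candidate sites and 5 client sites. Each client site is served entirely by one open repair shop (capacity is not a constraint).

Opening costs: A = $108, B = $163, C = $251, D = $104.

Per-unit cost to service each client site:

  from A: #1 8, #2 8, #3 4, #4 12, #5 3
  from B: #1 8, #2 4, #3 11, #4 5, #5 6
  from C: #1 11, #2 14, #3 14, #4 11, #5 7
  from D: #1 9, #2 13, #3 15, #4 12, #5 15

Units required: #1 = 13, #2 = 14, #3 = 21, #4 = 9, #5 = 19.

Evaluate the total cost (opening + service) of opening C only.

Total cost: 1116

Each client site is assigned to its cheapest site among the open ones.
{C}: #1→C 11·13=143, #2→C 14·14=196, #3→C 14·21=294, #4→C 11·9=99, #5→C 7·19=133. Service 865; fixed 251; total 1116.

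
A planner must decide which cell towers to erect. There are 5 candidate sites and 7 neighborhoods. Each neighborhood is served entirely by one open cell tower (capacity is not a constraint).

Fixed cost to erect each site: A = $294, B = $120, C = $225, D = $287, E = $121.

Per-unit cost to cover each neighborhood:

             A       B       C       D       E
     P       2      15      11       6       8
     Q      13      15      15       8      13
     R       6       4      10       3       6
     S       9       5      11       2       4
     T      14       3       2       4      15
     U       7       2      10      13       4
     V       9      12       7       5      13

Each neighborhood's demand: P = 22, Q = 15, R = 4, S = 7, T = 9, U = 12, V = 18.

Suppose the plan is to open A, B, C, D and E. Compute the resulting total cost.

Each neighborhood is assigned to its cheapest site among the open ones.
{A, B, C, D, E}: P→A 2·22=44, Q→D 8·15=120, R→D 3·4=12, S→D 2·7=14, T→C 2·9=18, U→B 2·12=24, V→D 5·18=90. Service 322; fixed 1047; total 1369.

Total cost: 1369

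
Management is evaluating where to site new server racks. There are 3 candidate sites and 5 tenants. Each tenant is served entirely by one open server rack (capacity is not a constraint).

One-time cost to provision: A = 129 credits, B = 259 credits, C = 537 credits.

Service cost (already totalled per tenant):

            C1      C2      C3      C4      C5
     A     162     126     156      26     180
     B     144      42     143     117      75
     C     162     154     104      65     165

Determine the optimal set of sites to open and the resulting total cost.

Open A only; minimum total cost 779.

For any fixed open set, each tenant goes to its cheapest open site; total = fixed + service.
{A}: C1→A 162, C2→A 126, C3→A 156, C4→A 26, C5→A 180. Service 650; fixed 129; total 779.
{B}: C1→B 144, C2→B 42, C3→B 143, C4→B 117, C5→B 75. Service 521; fixed 259; total 780.
{A, B}: service 430 + fixed 388 = 818
{A, B, C}: service 391 + fixed 925 = 1316
No other subset beats 779.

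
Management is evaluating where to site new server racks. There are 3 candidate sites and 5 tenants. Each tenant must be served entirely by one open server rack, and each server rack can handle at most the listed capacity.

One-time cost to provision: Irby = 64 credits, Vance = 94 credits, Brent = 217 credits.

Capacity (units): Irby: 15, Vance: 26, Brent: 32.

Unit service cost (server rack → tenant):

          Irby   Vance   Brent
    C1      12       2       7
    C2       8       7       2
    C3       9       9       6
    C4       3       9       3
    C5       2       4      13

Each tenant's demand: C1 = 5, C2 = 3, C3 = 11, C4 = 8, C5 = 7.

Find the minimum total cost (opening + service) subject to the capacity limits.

Minimum total cost: 326

Open {Irby, Vance}: C1→Vance 2·5=10, C2→Vance 7·3=21, C3→Vance 9·11=99, C4→Irby 3·8=24, C5→Irby 2·7=14.
Loads: Irby carries 15/15, Vance carries 19/26. Service 168; fixed 158; total 326.
Next best feasible plan costs 340.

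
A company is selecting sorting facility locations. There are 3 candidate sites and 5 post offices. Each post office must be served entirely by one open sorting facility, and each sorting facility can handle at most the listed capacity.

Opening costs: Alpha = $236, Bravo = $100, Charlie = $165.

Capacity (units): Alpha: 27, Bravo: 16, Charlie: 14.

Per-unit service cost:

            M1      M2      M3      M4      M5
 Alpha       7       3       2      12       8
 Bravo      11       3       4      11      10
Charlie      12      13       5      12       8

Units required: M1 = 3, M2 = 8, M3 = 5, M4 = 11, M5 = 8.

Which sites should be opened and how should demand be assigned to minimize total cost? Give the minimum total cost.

Open {Alpha, Bravo}: M1→Alpha 7·3=21, M2→Alpha 3·8=24, M3→Alpha 2·5=10, M4→Bravo 11·11=121, M5→Alpha 8·8=64.
Loads: Alpha carries 24/27, Bravo carries 11/16. Service 240; fixed 336; total 576.
Next best feasible plan costs 586.

Minimum total cost: 576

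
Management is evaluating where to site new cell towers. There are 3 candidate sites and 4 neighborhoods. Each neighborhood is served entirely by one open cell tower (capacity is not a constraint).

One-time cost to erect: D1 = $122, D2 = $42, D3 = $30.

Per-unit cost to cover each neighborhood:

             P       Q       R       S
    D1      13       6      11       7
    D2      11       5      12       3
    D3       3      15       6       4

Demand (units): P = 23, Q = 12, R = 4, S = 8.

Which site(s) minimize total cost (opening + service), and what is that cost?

For any fixed open set, each neighborhood goes to its cheapest open site; total = fixed + service.
{D2, D3}: P→D3 3·23=69, Q→D2 5·12=60, R→D3 6·4=24, S→D2 3·8=24. Service 177; fixed 72; total 249.
{D3}: service 305 + fixed 30 = 335
{D1, D3}: service 197 + fixed 152 = 349
{D1, D2, D3}: P→D3 3·23=69, Q→D2 5·12=60, R→D3 6·4=24, S→D2 3·8=24. Service 177; fixed 194; total 371.
(All 7 nonempty subsets were checked; D2 and D3 is lowest.)

Open D2 and D3; minimum total cost 249.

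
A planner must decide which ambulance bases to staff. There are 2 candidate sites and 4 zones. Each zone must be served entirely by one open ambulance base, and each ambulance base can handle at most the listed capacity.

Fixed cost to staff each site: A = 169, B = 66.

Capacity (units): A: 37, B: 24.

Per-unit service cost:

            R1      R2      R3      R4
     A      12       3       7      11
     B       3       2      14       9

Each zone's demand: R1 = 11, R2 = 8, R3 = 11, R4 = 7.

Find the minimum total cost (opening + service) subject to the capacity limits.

Minimum total cost: 432

Open {A, B}: R1→B 3·11=33, R2→A 3·8=24, R3→A 7·11=77, R4→B 9·7=63.
Loads: A carries 19/37, B carries 18/24. Service 197; fixed 235; total 432.
Next best feasible plan costs 438.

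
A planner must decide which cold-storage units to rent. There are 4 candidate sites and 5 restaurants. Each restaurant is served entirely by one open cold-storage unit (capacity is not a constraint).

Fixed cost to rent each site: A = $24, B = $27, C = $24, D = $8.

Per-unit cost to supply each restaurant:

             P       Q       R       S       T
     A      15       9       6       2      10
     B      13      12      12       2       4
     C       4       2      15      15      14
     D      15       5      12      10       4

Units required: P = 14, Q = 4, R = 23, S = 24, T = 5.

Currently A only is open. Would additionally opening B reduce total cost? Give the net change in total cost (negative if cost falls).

Yes — net change −31 (cost falls by 31).

Current service cost with {A}: 482.
Adding B: each restaurant re-picks its cheapest; new service cost 424, saving 58.
Extra fixed cost: 27. Net change = 27 − 58 = -31.
(Totals: 506 → 475.)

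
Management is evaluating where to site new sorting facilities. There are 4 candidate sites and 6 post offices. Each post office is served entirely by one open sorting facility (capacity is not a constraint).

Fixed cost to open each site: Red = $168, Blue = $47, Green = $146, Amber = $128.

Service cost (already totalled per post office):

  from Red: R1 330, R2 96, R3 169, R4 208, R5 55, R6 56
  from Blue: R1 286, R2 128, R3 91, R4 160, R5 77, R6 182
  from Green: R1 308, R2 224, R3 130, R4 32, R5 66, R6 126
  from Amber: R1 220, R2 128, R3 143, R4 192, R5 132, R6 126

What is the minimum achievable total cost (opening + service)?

For any fixed open set, each post office goes to its cheapest open site; total = fixed + service.
{Blue, Green}: R1→Blue 286, R2→Blue 128, R3→Blue 91, R4→Green 32, R5→Green 66, R6→Green 126. Service 729; fixed 193; total 922.
{Red, Blue}: service 744 + fixed 215 = 959
{Blue}: service 924 + fixed 47 = 971
{Red, Blue, Green, Amber}: R1→Amber 220, R2→Red 96, R3→Blue 91, R4→Green 32, R5→Red 55, R6→Red 56. Service 550; fixed 489; total 1039.
No other subset beats 922.

Minimum total cost: 922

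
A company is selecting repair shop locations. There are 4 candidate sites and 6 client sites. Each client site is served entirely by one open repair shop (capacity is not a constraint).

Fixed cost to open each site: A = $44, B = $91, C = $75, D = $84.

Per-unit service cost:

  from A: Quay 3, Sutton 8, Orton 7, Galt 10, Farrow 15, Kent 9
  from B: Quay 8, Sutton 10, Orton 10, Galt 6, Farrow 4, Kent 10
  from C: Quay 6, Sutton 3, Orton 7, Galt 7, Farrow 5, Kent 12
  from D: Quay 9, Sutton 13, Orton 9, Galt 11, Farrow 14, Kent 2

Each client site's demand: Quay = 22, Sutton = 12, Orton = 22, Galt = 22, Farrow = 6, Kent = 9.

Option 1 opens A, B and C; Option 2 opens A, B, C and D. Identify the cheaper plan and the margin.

Option 1: {A, B, C}: Quay→A 3·22=66, Sutton→C 3·12=36, Orton→A 7·22=154, Galt→B 6·22=132, Farrow→B 4·6=24, Kent→A 9·9=81. Service 493; fixed 210; total 703.
Option 2: {A, B, C, D}: Quay→A 3·22=66, Sutton→C 3·12=36, Orton→A 7·22=154, Galt→B 6·22=132, Farrow→B 4·6=24, Kent→D 2·9=18. Service 430; fixed 294; total 724.
Difference: |703 − 724| = 21.

Option 1 is cheaper by 21.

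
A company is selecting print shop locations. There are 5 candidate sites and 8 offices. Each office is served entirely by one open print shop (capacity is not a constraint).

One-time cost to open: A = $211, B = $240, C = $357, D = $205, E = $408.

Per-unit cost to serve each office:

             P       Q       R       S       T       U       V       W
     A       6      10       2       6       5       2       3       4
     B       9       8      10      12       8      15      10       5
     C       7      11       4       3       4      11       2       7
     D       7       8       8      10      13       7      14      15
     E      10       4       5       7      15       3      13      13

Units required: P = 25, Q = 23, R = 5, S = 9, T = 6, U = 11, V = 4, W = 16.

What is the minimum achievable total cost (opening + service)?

Minimum total cost: 783

For any fixed open set, each office goes to its cheapest open site; total = fixed + service.
{A}: P→A 6·25=150, Q→A 10·23=230, R→A 2·5=10, S→A 6·9=54, T→A 5·6=30, U→A 2·11=22, V→A 3·4=12, W→A 4·16=64. Service 572; fixed 211; total 783.
{A, D}: service 526 + fixed 416 = 942
{A, B}: P→A 6·25=150, Q→B 8·23=184, R→A 2·5=10, S→A 6·9=54, T→A 5·6=30, U→A 2·11=22, V→A 3·4=12, W→A 4·16=64. Service 526; fixed 451; total 977.
{A, B, C, D, E}: service 397 + fixed 1421 = 1818
No other subset beats 783.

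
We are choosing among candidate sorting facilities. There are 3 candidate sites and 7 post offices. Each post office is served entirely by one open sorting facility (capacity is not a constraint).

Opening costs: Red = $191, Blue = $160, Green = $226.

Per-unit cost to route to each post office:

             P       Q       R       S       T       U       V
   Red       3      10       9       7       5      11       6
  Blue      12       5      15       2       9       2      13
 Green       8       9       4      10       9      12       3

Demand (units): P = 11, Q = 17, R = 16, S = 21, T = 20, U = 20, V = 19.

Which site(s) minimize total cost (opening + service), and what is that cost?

Open Red and Blue; minimum total cost 909.

For any fixed open set, each post office goes to its cheapest open site; total = fixed + service.
{Red, Blue}: P→Red 3·11=33, Q→Blue 5·17=85, R→Red 9·16=144, S→Blue 2·21=42, T→Red 5·20=100, U→Blue 2·20=40, V→Red 6·19=114. Service 558; fixed 351; total 909.
{Blue, Green}: service 556 + fixed 386 = 942
{Red, Blue, Green}: P→Red 3·11=33, Q→Blue 5·17=85, R→Green 4·16=64, S→Blue 2·21=42, T→Red 5·20=100, U→Blue 2·20=40, V→Green 3·19=57. Service 421; fixed 577; total 998.
{Blue}: service 966 + fixed 160 = 1126
No other subset beats 909.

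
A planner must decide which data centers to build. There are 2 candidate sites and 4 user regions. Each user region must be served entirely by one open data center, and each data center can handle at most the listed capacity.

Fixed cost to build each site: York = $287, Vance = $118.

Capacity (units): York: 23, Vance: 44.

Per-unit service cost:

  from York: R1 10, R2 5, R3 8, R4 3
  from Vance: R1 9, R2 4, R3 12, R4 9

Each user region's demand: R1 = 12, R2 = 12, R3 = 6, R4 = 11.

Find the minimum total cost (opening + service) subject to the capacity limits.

Minimum total cost: 445

Open {Vance}: R1→Vance 9·12=108, R2→Vance 4·12=48, R3→Vance 12·6=72, R4→Vance 9·11=99.
Loads: Vance carries 41/44. Service 327; fixed 118; total 445.
Next best feasible plan costs 642.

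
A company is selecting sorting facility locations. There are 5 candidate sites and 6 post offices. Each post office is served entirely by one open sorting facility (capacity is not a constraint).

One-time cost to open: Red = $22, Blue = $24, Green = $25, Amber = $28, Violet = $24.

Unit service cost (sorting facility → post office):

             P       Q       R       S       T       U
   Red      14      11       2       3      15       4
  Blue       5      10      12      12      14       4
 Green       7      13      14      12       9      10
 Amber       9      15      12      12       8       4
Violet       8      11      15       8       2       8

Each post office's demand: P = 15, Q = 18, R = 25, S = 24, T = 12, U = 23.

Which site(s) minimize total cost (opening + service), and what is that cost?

For any fixed open set, each post office goes to its cheapest open site; total = fixed + service.
{Red, Blue, Violet}: P→Blue 5·15=75, Q→Blue 10·18=180, R→Red 2·25=50, S→Red 3·24=72, T→Violet 2·12=24, U→Red 4·23=92. Service 493; fixed 70; total 563.
{Red, Blue, Green, Violet}: service 493 + fixed 95 = 588
{Red, Blue, Amber, Violet}: service 493 + fixed 98 = 591
{Red, Blue, Green, Amber, Violet}: service 493 + fixed 123 = 616
No other subset beats 563.

Open Red, Blue and Violet; minimum total cost 563.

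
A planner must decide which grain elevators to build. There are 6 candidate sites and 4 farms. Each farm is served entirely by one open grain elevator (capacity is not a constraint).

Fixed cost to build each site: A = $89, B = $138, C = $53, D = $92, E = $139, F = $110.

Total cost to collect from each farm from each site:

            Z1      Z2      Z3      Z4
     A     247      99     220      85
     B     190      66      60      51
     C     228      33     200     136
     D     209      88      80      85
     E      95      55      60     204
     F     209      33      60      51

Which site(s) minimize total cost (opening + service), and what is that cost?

Open F only; minimum total cost 463.

For any fixed open set, each farm goes to its cheapest open site; total = fixed + service.
{F}: Z1→F 209, Z2→F 33, Z3→F 60, Z4→F 51. Service 353; fixed 110; total 463.
{E, F}: service 239 + fixed 249 = 488
{B}: Z1→B 190, Z2→B 66, Z3→B 60, Z4→B 51. Service 367; fixed 138; total 505.
{A, B, C, D, E, F}: service 239 + fixed 621 = 860
No other subset beats 463.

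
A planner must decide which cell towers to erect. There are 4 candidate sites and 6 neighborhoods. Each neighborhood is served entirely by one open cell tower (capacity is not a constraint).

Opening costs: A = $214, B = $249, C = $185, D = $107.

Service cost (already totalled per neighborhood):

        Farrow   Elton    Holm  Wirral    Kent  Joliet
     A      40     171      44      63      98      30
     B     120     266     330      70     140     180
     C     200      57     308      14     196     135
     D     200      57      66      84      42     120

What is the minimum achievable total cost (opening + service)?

For any fixed open set, each neighborhood goes to its cheapest open site; total = fixed + service.
{A, D}: Farrow→A 40, Elton→D 57, Holm→A 44, Wirral→A 63, Kent→D 42, Joliet→A 30. Service 276; fixed 321; total 597.
{A}: service 446 + fixed 214 = 660
{D}: Farrow→D 200, Elton→D 57, Holm→D 66, Wirral→D 84, Kent→D 42, Joliet→D 120. Service 569; fixed 107; total 676.
{A, B, C, D}: service 227 + fixed 755 = 982
No other subset beats 597.

Minimum total cost: 597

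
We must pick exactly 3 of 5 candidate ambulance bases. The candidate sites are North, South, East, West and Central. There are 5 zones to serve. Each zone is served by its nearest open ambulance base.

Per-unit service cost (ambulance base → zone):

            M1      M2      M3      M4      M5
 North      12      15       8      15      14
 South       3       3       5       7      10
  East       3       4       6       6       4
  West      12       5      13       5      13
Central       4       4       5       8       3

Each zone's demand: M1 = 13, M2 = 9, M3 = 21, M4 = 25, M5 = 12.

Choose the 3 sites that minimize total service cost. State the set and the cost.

Choose South, West and Central; total service cost 332.

With exactly 3 open, each zone uses its cheapest among the chosen.
{South, West, Central}: M1→South 3·13=39, M2→South 3·9=27, M3→South 5·21=105, M4→West 5·25=125, M5→Central 3·12=36. Service cost 332.
{East, West, Central}: service cost 341
{South, East, West}: service cost 344
Among all 10 size-3 choices, {South, West, Central} is lowest.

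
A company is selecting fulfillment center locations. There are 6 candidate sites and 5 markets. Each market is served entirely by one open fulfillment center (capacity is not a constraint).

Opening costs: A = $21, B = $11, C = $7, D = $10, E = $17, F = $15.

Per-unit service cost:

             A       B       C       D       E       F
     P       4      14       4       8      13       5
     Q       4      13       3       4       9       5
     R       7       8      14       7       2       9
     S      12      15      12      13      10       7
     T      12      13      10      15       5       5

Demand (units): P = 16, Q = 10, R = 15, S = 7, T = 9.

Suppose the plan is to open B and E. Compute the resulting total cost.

Total cost: 471

Each market is assigned to its cheapest site among the open ones.
{B, E}: P→E 13·16=208, Q→E 9·10=90, R→E 2·15=30, S→E 10·7=70, T→E 5·9=45. Service 443; fixed 28; total 471.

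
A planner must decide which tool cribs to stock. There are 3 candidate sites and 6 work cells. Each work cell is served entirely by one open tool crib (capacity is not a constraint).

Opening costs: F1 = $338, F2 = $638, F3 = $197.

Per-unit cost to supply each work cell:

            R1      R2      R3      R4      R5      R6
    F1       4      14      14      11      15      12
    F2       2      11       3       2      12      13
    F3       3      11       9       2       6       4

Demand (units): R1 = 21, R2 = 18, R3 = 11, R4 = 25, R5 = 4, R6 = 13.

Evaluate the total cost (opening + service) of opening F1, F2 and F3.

Each work cell is assigned to its cheapest site among the open ones.
{F1, F2, F3}: R1→F2 2·21=42, R2→F2 11·18=198, R3→F2 3·11=33, R4→F2 2·25=50, R5→F3 6·4=24, R6→F3 4·13=52. Service 399; fixed 1173; total 1572.

Total cost: 1572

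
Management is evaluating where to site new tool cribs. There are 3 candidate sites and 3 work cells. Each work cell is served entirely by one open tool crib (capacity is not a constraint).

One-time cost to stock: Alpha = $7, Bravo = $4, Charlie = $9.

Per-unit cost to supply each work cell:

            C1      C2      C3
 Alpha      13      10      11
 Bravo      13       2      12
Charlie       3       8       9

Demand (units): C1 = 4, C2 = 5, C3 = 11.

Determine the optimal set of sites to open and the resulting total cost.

For any fixed open set, each work cell goes to its cheapest open site; total = fixed + service.
{Bravo, Charlie}: C1→Charlie 3·4=12, C2→Bravo 2·5=10, C3→Charlie 9·11=99. Service 121; fixed 13; total 134.
{Alpha, Bravo, Charlie}: C1→Charlie 3·4=12, C2→Bravo 2·5=10, C3→Charlie 9·11=99. Service 121; fixed 20; total 141.
{Charlie}: service 151 + fixed 9 = 160
{Bravo}: service 194 + fixed 4 = 198
No other subset beats 134.

Open Bravo and Charlie; minimum total cost 134.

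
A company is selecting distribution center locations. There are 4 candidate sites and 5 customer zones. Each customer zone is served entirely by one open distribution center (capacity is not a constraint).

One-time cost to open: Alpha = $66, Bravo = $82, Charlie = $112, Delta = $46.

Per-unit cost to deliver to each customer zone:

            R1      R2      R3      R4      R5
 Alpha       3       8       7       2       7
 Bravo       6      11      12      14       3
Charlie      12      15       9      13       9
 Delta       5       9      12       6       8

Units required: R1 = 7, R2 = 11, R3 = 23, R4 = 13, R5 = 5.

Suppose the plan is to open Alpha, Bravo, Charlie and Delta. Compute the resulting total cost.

Total cost: 617

Each customer zone is assigned to its cheapest site among the open ones.
{Alpha, Bravo, Charlie, Delta}: R1→Alpha 3·7=21, R2→Alpha 8·11=88, R3→Alpha 7·23=161, R4→Alpha 2·13=26, R5→Bravo 3·5=15. Service 311; fixed 306; total 617.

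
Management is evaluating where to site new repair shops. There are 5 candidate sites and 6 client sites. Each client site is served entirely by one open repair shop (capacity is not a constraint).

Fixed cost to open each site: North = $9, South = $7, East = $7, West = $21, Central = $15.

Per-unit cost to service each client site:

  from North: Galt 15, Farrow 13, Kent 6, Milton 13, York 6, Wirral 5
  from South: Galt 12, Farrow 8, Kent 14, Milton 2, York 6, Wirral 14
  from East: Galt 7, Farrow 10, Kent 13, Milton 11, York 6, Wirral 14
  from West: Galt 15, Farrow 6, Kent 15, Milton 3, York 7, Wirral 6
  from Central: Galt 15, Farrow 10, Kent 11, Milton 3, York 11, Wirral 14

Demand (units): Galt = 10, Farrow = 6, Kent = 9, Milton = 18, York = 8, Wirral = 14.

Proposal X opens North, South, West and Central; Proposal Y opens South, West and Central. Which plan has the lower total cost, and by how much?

Proposal X: {North, South, West, Central}: Galt→South 12·10=120, Farrow→West 6·6=36, Kent→North 6·9=54, Milton→South 2·18=36, York→North 6·8=48, Wirral→North 5·14=70. Service 364; fixed 52; total 416.
Proposal Y: {South, West, Central}: Galt→South 12·10=120, Farrow→West 6·6=36, Kent→Central 11·9=99, Milton→South 2·18=36, York→South 6·8=48, Wirral→West 6·14=84. Service 423; fixed 43; total 466.
Difference: |416 − 466| = 50.

Proposal X is cheaper by 50.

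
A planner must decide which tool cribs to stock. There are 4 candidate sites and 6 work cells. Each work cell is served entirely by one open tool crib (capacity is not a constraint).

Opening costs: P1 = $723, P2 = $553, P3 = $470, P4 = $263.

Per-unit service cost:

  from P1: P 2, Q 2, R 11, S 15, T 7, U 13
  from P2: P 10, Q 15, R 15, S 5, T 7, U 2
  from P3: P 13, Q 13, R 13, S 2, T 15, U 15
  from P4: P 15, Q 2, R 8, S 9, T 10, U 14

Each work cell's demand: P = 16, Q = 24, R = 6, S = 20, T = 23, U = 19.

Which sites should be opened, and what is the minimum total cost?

Open P4 only; minimum total cost 1275.

For any fixed open set, each work cell goes to its cheapest open site; total = fixed + service.
{P4}: P→P4 15·16=240, Q→P4 2·24=48, R→P4 8·6=48, S→P4 9·20=180, T→P4 10·23=230, U→P4 14·19=266. Service 1012; fixed 263; total 1275.
{P2, P4}: P→P2 10·16=160, Q→P4 2·24=48, R→P4 8·6=48, S→P2 5·20=100, T→P2 7·23=161, U→P2 2·19=38. Service 555; fixed 816; total 1371.
{P2}: P→P2 10·16=160, Q→P2 15·24=360, R→P2 15·6=90, S→P2 5·20=100, T→P2 7·23=161, U→P2 2·19=38. Service 909; fixed 553; total 1462.
{P1, P2, P3, P4}: service 367 + fixed 2009 = 2376
No other subset beats 1275.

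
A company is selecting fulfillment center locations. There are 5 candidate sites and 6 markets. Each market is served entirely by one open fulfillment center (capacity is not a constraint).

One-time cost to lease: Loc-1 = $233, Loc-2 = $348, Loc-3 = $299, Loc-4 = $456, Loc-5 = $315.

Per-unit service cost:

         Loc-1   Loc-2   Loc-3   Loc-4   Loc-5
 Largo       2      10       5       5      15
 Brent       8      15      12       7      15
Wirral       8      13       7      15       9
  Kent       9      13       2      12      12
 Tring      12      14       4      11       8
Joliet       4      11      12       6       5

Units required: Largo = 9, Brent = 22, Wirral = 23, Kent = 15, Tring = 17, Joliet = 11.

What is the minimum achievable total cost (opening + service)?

For any fixed open set, each market goes to its cheapest open site; total = fixed + service.
{Loc-1}: Largo→Loc-1 2·9=18, Brent→Loc-1 8·22=176, Wirral→Loc-1 8·23=184, Kent→Loc-1 9·15=135, Tring→Loc-1 12·17=204, Joliet→Loc-1 4·11=44. Service 761; fixed 233; total 994.
{Loc-3}: service 700 + fixed 299 = 999
{Loc-1, Loc-3}: Largo→Loc-1 2·9=18, Brent→Loc-1 8·22=176, Wirral→Loc-3 7·23=161, Kent→Loc-3 2·15=30, Tring→Loc-3 4·17=68, Joliet→Loc-1 4·11=44. Service 497; fixed 532; total 1029.
{Loc-1, Loc-2, Loc-3, Loc-4, Loc-5}: service 475 + fixed 1651 = 2126
No other subset beats 994.

Minimum total cost: 994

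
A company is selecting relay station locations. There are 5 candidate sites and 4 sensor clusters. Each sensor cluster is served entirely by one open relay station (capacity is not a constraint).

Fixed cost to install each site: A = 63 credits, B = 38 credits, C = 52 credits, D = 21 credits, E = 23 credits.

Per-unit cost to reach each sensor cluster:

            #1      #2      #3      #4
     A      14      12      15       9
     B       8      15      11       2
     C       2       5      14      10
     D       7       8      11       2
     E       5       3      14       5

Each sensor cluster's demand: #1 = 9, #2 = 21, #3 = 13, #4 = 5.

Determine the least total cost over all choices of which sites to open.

For any fixed open set, each sensor cluster goes to its cheapest open site; total = fixed + service.
{D, E}: #1→E 5·9=45, #2→E 3·21=63, #3→D 11·13=143, #4→D 2·5=10. Service 261; fixed 44; total 305.
{B, E}: #1→E 5·9=45, #2→E 3·21=63, #3→B 11·13=143, #4→B 2·5=10. Service 261; fixed 61; total 322.
{C, D, E}: #1→C 2·9=18, #2→E 3·21=63, #3→D 11·13=143, #4→D 2·5=10. Service 234; fixed 96; total 330.
{A, B, C, D, E}: service 234 + fixed 197 = 431
No other subset beats 305.

Minimum total cost: 305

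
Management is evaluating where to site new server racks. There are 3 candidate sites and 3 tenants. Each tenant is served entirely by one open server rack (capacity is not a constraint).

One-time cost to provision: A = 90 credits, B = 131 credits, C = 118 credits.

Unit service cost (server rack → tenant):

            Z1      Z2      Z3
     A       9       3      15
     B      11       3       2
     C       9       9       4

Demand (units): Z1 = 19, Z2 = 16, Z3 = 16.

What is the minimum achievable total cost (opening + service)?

For any fixed open set, each tenant goes to its cheapest open site; total = fixed + service.
{B}: Z1→B 11·19=209, Z2→B 3·16=48, Z3→B 2·16=32. Service 289; fixed 131; total 420.
{A, B}: Z1→A 9·19=171, Z2→A 3·16=48, Z3→B 2·16=32. Service 251; fixed 221; total 472.
{A, C}: Z1→A 9·19=171, Z2→A 3·16=48, Z3→C 4·16=64. Service 283; fixed 208; total 491.
{A, B, C}: service 251 + fixed 339 = 590
No other subset beats 420.

Minimum total cost: 420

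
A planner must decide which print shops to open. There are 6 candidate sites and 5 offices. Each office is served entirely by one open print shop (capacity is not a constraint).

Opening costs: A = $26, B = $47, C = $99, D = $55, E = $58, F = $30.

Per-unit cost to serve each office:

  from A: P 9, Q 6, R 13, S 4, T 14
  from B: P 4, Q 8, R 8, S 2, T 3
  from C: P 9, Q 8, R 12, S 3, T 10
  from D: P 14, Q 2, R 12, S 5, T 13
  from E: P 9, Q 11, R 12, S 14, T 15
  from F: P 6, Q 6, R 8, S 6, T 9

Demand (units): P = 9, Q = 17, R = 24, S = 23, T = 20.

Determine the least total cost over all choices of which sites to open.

Minimum total cost: 470

For any fixed open set, each office goes to its cheapest open site; total = fixed + service.
{B, D}: P→B 4·9=36, Q→D 2·17=34, R→B 8·24=192, S→B 2·23=46, T→B 3·20=60. Service 368; fixed 102; total 470.
{A, B, D}: P→B 4·9=36, Q→D 2·17=34, R→B 8·24=192, S→B 2·23=46, T→B 3·20=60. Service 368; fixed 128; total 496.
{B, D, F}: P→B 4·9=36, Q→D 2·17=34, R→B 8·24=192, S→B 2·23=46, T→B 3·20=60. Service 368; fixed 132; total 500.
{A, B, C, D, E, F}: service 368 + fixed 315 = 683
No other subset beats 470.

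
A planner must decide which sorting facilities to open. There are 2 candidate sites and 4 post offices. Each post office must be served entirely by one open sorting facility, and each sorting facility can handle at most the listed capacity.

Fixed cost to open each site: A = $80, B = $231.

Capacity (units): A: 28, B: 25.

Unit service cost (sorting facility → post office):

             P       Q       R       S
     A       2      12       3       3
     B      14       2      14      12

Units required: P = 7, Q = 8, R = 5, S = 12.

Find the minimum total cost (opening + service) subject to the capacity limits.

Minimum total cost: 392

Open {A, B}: P→A 2·7=14, Q→B 2·8=16, R→A 3·5=15, S→A 3·12=36.
Loads: A carries 24/28, B carries 8/25. Service 81; fixed 311; total 392.
Next best feasible plan costs 447.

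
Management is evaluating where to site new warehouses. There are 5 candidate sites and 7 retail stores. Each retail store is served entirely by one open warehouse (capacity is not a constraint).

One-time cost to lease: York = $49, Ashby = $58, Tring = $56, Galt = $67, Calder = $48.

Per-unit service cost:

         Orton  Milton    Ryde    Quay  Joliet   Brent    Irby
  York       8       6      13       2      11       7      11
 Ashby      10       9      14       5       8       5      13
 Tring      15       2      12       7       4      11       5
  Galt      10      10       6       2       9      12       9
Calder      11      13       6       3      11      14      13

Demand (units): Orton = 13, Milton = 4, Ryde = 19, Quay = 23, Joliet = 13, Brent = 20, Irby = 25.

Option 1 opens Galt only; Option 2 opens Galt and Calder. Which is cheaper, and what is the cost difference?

Option 1 is cheaper by 48.

Option 1: {Galt}: Orton→Galt 10·13=130, Milton→Galt 10·4=40, Ryde→Galt 6·19=114, Quay→Galt 2·23=46, Joliet→Galt 9·13=117, Brent→Galt 12·20=240, Irby→Galt 9·25=225. Service 912; fixed 67; total 979.
Option 2: {Galt, Calder}: Orton→Galt 10·13=130, Milton→Galt 10·4=40, Ryde→Galt 6·19=114, Quay→Galt 2·23=46, Joliet→Galt 9·13=117, Brent→Galt 12·20=240, Irby→Galt 9·25=225. Service 912; fixed 115; total 1027.
Difference: |979 − 1027| = 48.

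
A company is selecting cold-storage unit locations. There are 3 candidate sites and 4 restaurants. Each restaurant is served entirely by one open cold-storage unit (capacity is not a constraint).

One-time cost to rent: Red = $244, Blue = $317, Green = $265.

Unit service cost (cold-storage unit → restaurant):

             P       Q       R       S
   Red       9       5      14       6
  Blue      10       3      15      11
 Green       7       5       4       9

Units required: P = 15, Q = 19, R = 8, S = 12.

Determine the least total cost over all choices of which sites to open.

Minimum total cost: 605

For any fixed open set, each restaurant goes to its cheapest open site; total = fixed + service.
{Green}: P→Green 7·15=105, Q→Green 5·19=95, R→Green 4·8=32, S→Green 9·12=108. Service 340; fixed 265; total 605.
{Red}: P→Red 9·15=135, Q→Red 5·19=95, R→Red 14·8=112, S→Red 6·12=72. Service 414; fixed 244; total 658.
{Blue}: P→Blue 10·15=150, Q→Blue 3·19=57, R→Blue 15·8=120, S→Blue 11·12=132. Service 459; fixed 317; total 776.
{Red, Blue, Green}: P→Green 7·15=105, Q→Blue 3·19=57, R→Green 4·8=32, S→Red 6·12=72. Service 266; fixed 826; total 1092.
No other subset beats 605.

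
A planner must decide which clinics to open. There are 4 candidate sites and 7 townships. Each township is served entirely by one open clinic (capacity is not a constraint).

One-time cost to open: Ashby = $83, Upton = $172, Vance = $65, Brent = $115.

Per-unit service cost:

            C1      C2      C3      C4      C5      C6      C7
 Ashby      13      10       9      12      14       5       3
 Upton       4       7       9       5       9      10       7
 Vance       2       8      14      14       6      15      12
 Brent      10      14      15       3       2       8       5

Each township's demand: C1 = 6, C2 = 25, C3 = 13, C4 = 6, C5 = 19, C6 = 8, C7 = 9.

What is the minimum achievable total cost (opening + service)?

For any fixed open set, each township goes to its cheapest open site; total = fixed + service.
{Ashby, Vance, Brent}: C1→Vance 2·6=12, C2→Vance 8·25=200, C3→Ashby 9·13=117, C4→Brent 3·6=18, C5→Brent 2·19=38, C6→Ashby 5·8=40, C7→Ashby 3·9=27. Service 452; fixed 263; total 715.
{Ashby, Vance}: service 582 + fixed 148 = 730
{Vance, Brent}: C1→Vance 2·6=12, C2→Vance 8·25=200, C3→Vance 14·13=182, C4→Brent 3·6=18, C5→Brent 2·19=38, C6→Brent 8·8=64, C7→Brent 5·9=45. Service 559; fixed 180; total 739.
{Ashby, Upton, Vance, Brent}: service 427 + fixed 435 = 862
No other subset beats 715.

Minimum total cost: 715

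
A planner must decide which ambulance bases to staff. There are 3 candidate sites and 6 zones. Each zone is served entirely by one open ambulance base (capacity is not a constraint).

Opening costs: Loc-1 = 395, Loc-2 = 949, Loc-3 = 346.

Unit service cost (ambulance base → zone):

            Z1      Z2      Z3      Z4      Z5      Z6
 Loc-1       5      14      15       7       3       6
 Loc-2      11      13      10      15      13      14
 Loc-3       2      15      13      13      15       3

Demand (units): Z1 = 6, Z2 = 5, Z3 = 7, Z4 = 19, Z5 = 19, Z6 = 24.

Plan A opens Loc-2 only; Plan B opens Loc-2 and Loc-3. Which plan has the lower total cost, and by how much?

Plan B is cheaper by 10.

Plan A: {Loc-2}: Z1→Loc-2 11·6=66, Z2→Loc-2 13·5=65, Z3→Loc-2 10·7=70, Z4→Loc-2 15·19=285, Z5→Loc-2 13·19=247, Z6→Loc-2 14·24=336. Service 1069; fixed 949; total 2018.
Plan B: {Loc-2, Loc-3}: Z1→Loc-3 2·6=12, Z2→Loc-2 13·5=65, Z3→Loc-2 10·7=70, Z4→Loc-3 13·19=247, Z5→Loc-2 13·19=247, Z6→Loc-3 3·24=72. Service 713; fixed 1295; total 2008.
Difference: |2018 − 2008| = 10.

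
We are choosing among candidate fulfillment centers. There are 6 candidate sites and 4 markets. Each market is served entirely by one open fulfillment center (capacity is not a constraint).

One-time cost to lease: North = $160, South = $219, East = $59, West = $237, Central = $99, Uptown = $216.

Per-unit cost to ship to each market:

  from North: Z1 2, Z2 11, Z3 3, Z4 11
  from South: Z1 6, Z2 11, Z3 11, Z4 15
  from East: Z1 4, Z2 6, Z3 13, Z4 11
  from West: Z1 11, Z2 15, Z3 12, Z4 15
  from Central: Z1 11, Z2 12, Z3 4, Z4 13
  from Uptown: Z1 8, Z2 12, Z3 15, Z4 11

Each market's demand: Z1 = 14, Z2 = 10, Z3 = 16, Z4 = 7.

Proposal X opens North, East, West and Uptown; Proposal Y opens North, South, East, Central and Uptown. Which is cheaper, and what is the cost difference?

Proposal X is cheaper by 81.

Proposal X: {North, East, West, Uptown}: Z1→North 2·14=28, Z2→East 6·10=60, Z3→North 3·16=48, Z4→North 11·7=77. Service 213; fixed 672; total 885.
Proposal Y: {North, South, East, Central, Uptown}: Z1→North 2·14=28, Z2→East 6·10=60, Z3→North 3·16=48, Z4→North 11·7=77. Service 213; fixed 753; total 966.
Difference: |885 − 966| = 81.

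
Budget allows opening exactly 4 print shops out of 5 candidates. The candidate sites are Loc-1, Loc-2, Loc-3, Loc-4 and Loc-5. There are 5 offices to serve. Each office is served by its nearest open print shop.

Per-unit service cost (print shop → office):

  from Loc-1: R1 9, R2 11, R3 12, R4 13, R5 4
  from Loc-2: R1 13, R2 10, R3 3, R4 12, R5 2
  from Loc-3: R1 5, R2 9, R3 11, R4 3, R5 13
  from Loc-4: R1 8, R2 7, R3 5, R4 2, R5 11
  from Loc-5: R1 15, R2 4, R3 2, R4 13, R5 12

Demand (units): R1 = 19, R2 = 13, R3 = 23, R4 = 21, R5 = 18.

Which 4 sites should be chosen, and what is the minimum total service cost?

Choose Loc-2, Loc-3, Loc-4 and Loc-5; total service cost 271.

With exactly 4 open, each office uses its cheapest among the chosen.
{Loc-2, Loc-3, Loc-4, Loc-5}: R1→Loc-3 5·19=95, R2→Loc-5 4·13=52, R3→Loc-5 2·23=46, R4→Loc-4 2·21=42, R5→Loc-2 2·18=36. Service cost 271.
{Loc-1, Loc-2, Loc-3, Loc-5}: service cost 292
{Loc-1, Loc-3, Loc-4, Loc-5}: service cost 307
Among all 5 size-4 choices, {Loc-2, Loc-3, Loc-4, Loc-5} is lowest.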